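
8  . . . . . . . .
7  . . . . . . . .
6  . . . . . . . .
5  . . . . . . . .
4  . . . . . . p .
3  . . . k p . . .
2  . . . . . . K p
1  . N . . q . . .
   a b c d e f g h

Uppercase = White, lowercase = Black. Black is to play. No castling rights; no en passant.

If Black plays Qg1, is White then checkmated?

After Qg1: white king on g2; in check: yes, from the black queen on g1.
King squares — f1: attacked by Qg1; g1: attacked by Ph2; h1: attacked by Qg1; f2: attacked by Qg1; h2: attacked by Qg1; f3: attacked by Pg4; g3: attacked by Qg1; h3: attacked by Pg4.
White has no legal moves → checkmate.

yes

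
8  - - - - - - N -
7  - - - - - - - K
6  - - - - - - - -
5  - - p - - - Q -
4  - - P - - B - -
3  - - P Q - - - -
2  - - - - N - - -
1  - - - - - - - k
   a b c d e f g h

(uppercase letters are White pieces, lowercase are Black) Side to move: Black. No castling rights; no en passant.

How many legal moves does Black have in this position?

Black to move; king on h1.
In check: no.
Legal moves: none.
Count: 0.

0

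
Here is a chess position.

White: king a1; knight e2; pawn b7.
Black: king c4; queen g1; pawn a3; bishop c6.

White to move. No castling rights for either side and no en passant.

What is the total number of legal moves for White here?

3

White to move; king on a1.
In check: yes, from the black queen on g1.
Legal moves: Ka2, Nxg1, Nc1.
Count: 3.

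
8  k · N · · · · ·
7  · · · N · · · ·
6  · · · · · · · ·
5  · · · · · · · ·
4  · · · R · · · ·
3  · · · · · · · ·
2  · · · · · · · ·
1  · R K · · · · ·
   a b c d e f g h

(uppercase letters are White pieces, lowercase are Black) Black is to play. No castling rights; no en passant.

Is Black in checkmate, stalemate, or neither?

stalemate

Black to move; black king on a8.
In check: no.
King squares — a7: attacked by Nc8; b7: attacked by Rb1; b8: attacked by Rb1.
Legal moves for Black: none.
Not in check and no legal moves → stalemate.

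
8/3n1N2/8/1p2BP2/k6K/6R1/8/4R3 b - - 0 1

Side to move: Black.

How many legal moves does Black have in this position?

Black to move; king on a4.
In check: no.
Legal moves: Nf8, Nb8, Nf6, Nb6, Nxe5, Nc5, Ka5, Kb4, b4.
Count: 9.

9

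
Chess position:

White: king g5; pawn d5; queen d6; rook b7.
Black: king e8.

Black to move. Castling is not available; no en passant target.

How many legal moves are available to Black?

0

Black to move; king on e8.
In check: no.
Legal moves: none.
Count: 0.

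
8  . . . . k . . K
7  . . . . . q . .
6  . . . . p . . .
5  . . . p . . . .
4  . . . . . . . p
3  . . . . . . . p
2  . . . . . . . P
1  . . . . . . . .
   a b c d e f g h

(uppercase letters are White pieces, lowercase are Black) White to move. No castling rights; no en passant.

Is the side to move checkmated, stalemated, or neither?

White to move; white king on h8.
In check: no.
King squares — g7: attacked by Qf7; h7: attacked by Qf7; g8: attacked by Qf7.
Legal moves for White: none.
Not in check and no legal moves → stalemate.

stalemate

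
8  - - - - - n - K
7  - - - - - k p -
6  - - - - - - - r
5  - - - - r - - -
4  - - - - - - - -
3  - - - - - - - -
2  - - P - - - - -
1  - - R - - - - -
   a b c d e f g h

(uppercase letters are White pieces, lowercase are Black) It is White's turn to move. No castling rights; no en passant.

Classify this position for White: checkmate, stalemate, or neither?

checkmate

White to move; white king on h8.
In check: yes, from the black rook on h6.
King squares — g7: attacked by Kf7; h7: attacked by Rh6; g8: attacked by Kf7.
Legal moves for White: none.
In check with no legal moves → checkmate.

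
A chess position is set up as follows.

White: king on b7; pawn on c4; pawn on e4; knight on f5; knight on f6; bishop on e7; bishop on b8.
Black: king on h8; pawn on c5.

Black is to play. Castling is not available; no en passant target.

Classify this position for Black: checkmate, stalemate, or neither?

stalemate

Black to move; black king on h8.
In check: no.
King squares — g7: attacked by Nf5; h7: attacked by Nf6; g8: attacked by Nf6.
Legal moves for Black: none.
Not in check and no legal moves → stalemate.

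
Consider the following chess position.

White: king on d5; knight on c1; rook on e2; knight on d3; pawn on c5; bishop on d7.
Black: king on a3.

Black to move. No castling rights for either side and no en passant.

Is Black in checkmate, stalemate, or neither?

stalemate

Black to move; black king on a3.
In check: no.
King squares — a2: attacked by Nc1; b2: attacked by Re2; b3: attacked by Nc1; a4: attacked by Bd7; b4: attacked by Nd3.
Legal moves for Black: none.
Not in check and no legal moves → stalemate.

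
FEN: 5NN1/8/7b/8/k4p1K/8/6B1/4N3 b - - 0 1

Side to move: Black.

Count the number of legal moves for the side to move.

Black to move; king on a4.
In check: no.
Legal moves: Bxf8, Bg7, Bg5+, Kb5, Ka5, Kb4, Kb3, Ka3, f3.
Count: 9.

9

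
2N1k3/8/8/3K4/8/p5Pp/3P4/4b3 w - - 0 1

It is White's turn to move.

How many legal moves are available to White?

15

White to move; king on d5.
In check: no.
Legal moves: Ne7, Na7, Nd6+, Nb6, Ke6, Kd6, Kc6, Ke5, Kc5, Ke4, Kd4, Kc4, g4, d3, d4.
Count: 15.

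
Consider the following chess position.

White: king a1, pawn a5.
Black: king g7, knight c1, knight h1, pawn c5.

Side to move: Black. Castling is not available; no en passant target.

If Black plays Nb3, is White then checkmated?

After Nb3: white king on a1; in check: yes, from the black knight on b3.
White has 3 legal replies: Kb2, Ka2, Kb1.
In check but a legal move exists → not checkmate.

no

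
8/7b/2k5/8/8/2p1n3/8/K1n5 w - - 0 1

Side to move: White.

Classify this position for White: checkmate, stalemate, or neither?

White to move; white king on a1.
In check: no.
King squares — b1: attacked by Bh7; a2: attacked by Nc1; b2: attacked by Pc3.
Legal moves for White: none.
Not in check and no legal moves → stalemate.

stalemate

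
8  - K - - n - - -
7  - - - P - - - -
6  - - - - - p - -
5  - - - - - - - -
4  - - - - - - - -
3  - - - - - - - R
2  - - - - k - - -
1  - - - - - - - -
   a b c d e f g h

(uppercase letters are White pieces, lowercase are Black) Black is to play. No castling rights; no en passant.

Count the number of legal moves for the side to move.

Black to move; king on e2.
In check: no.
Legal moves: Ng7, Nc7, Nd6, Kf2, Kd2, Kf1, Ke1, Kd1, f5.
Count: 9.

9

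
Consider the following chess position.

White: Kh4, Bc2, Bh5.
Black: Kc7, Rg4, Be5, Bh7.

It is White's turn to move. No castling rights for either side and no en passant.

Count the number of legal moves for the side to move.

White to move; king on h4.
In check: yes, from the black rook on g4.
Legal moves: Kxg4, Kh3, Bxg4.
Count: 3.

3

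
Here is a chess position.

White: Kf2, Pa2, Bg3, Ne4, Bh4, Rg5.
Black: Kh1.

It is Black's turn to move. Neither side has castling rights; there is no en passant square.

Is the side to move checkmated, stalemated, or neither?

Black to move; black king on h1.
In check: no.
King squares — g1: attacked by Kf2; g2: attacked by Kf2; h2: attacked by Bg3.
Legal moves for Black: none.
Not in check and no legal moves → stalemate.

stalemate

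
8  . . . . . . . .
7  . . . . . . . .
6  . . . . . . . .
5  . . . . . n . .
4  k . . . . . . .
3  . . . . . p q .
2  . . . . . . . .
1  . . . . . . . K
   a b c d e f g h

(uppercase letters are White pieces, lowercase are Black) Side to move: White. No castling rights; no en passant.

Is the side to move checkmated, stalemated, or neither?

stalemate

White to move; white king on h1.
In check: no.
King squares — g1: attacked by Qg3; g2: attacked by Pf3; h2: attacked by Qg3.
Legal moves for White: none.
Not in check and no legal moves → stalemate.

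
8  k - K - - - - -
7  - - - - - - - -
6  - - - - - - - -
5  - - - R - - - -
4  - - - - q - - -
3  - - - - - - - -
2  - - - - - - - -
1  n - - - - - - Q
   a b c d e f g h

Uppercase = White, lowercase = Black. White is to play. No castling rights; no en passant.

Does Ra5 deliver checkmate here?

yes

After Ra5: black king on a8; in check: yes, from the white rook on a5.
King squares — a7: attacked by Ra5; b7: attacked by Kc8; b8: attacked by Kc8.
Black has no legal moves → checkmate.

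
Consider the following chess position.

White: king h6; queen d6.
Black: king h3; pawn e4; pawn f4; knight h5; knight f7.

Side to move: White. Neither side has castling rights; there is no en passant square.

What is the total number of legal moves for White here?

White to move; king on h6.
In check: yes, from the black knight on f7.
Legal moves: Kh7, Kg6, Kxh5.
Count: 3.

3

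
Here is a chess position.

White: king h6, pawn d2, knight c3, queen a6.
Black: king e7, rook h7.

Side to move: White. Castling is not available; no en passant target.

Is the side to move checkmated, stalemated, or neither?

neither

White to move; white king on h6.
In check: yes, from the black rook on h7.
King squares — g5: available; h5: attacked by Rh7; g6: available; g7: attacked by Rh7; h7: available.
Legal moves for White: Kxh7, Kg6, Kg5.
White is in check but has 3 legal moves → neither.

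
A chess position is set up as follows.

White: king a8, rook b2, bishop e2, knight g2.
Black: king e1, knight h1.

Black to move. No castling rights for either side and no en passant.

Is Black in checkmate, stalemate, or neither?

Black to move; black king on e1.
In check: yes, from the white knight on g2.
King squares — d1: attacked by Be2; f1: attacked by Be2; d2: attacked by Rb2; e2: attacked by Rb2; f2: available.
Legal moves for Black: Kf2.
Black is in check but has 1 legal move → neither.

neither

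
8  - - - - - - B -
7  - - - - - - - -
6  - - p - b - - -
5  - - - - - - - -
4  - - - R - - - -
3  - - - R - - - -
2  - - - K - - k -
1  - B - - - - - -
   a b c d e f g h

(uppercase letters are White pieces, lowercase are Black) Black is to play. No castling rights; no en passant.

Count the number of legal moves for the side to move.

17

Black to move; king on g2.
In check: no.
Legal moves: Bxg8, Bc8, Bf7, Bd7, Bf5, Bd5, Bg4, Bc4, Bh3, Bb3, Ba2, Kh2, Kf2, Kh1, Kg1, Kf1, c5.
Count: 17.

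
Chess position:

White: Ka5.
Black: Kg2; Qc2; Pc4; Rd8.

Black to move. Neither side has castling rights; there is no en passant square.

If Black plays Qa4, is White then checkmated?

no

After Qa4: white king on a5; in check: yes, from the black queen on a4.
White has 2 legal replies: Kb6, Kxa4.
In check but a legal move exists → not checkmate.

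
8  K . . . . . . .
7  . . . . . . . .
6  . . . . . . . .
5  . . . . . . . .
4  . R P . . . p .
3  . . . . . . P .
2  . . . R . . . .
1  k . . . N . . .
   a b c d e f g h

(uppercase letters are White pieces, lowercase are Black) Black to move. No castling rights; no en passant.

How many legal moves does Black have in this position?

0

Black to move; king on a1.
In check: no.
Legal moves: none.
Count: 0.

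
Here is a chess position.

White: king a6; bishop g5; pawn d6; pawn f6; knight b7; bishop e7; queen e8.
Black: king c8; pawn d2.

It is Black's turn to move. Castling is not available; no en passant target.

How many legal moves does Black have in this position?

0

Black to move; king on c8.
In check: yes, from the white queen on e8.
Legal moves: none.
Count: 0.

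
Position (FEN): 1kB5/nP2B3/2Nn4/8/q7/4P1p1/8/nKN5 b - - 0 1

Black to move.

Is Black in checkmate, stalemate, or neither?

neither

Black to move; black king on b8.
In check: yes, from the white knight on c6.
King squares — a7: own knight; b7: attacked by Bc8; c7: available; a8: attacked by Pb7; c8: attacked by Pb7.
Legal moves for Black: Kc7, Nxc6, Qxc6.
Black is in check but has 3 legal moves → neither.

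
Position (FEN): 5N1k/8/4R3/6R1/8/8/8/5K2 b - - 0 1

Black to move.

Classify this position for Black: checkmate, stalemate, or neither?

Black to move; black king on h8.
In check: no.
King squares — g7: attacked by Rg5; h7: attacked by Nf8; g8: attacked by Rg5.
Legal moves for Black: none.
Not in check and no legal moves → stalemate.

stalemate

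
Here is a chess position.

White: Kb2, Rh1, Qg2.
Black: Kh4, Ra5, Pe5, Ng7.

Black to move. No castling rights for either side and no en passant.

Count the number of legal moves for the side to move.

Black to move; king on h4.
In check: yes, from the white rook on h1.
Legal moves: none.
Count: 0.

0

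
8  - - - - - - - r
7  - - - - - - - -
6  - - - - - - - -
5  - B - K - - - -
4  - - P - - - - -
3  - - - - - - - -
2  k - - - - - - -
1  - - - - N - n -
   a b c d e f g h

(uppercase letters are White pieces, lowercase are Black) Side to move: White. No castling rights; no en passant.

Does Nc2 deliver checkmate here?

no

After Nc2: black king on a2; in check: no.
Black is not in check, so this cannot be checkmate.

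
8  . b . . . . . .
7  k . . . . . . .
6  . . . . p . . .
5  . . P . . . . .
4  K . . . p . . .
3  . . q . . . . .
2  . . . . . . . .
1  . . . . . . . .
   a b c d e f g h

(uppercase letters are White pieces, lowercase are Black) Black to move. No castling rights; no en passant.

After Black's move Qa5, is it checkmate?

no

After Qa5: white king on a4; in check: yes, from the black queen on a5.
White has 2 legal replies: Kxa5, Kb3.
In check but a legal move exists → not checkmate.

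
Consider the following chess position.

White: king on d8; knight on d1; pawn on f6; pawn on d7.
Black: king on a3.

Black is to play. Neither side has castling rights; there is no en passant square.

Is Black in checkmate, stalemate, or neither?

Black to move; black king on a3.
In check: no.
Legal moves for Black: Kb4, Ka4, Kb3, Ka2.
Black has 4 legal moves and is not in check → neither.

neither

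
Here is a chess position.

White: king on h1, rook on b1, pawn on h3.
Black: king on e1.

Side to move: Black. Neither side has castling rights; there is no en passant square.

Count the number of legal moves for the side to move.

3

Black to move; king on e1.
In check: yes, from the white rook on b1.
Legal moves: Kf2, Ke2, Kd2.
Count: 3.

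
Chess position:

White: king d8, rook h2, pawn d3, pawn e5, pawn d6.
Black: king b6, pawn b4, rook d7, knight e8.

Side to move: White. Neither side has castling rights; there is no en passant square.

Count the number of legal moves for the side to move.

3

White to move; king on d8.
In check: yes, from the black rook on d7.
Legal moves: Kxe8, Kc8, Kxd7.
Count: 3.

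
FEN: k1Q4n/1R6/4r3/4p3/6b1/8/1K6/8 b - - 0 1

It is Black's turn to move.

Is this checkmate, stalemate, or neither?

checkmate

Black to move; black king on a8.
In check: yes, from the white queen on c8.
King squares — a7: attacked by Rb7; b7: attacked by Qc8; b8: attacked by Rb7.
Legal moves for Black: none.
In check with no legal moves → checkmate.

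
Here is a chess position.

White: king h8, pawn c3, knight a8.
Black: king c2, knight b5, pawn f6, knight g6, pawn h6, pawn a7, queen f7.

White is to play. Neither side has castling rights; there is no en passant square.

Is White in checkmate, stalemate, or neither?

White to move; white king on h8.
In check: yes, from the black knight on g6.
King squares — g7: attacked by Qf7; h7: attacked by Qf7; g8: attacked by Qf7.
Legal moves for White: none.
In check with no legal moves → checkmate.

checkmate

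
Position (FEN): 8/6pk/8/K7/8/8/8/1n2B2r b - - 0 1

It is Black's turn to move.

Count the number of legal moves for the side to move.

Black to move; king on h7.
In check: no.
Legal moves: Kh8, Kg8, Kh6, Kg6, Rh6, Rh5+, Rh4, Rh3, Rh2, Rg1, Rf1, Rxe1, Nc3, Na3, Nd2, g6, g5.
Count: 17.

17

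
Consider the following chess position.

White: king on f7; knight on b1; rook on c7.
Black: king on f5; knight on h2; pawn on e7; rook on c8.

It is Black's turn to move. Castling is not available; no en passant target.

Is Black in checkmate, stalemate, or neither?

Black to move; black king on f5.
In check: no.
Legal moves for Black: Rh8, Rg8, Rf8+, Re8, Rd8, Rb8, Ra8, Rxc7, Kg5, Ke5, Kg4, Kf4, Ke4, Ng4, Nf3, Nf1, e6, e5.
Black has 18 legal moves and is not in check → neither.

neither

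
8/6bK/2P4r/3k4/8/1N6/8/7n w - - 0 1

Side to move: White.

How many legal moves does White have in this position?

2

White to move; king on h7.
In check: yes, from the black rook on h6.
Legal moves: Kg8, Kxg7.
Count: 2.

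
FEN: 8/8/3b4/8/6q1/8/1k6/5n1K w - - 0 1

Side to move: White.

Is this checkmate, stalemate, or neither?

stalemate

White to move; white king on h1.
In check: no.
King squares — g1: attacked by Qg4; g2: attacked by Qg4; h2: attacked by Nf1.
Legal moves for White: none.
Not in check and no legal moves → stalemate.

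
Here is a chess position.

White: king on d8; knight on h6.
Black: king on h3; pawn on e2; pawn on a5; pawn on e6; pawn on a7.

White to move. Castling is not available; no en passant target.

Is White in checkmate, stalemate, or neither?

neither

White to move; white king on d8.
In check: no.
Legal moves for White: Ke8, Kc8, Ke7, Kd7, Kc7, Ng8, Nf7, Nf5, Ng4.
White has 9 legal moves and is not in check → neither.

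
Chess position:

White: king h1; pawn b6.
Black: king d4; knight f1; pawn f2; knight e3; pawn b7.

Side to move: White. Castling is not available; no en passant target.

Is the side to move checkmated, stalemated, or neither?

White to move; white king on h1.
In check: no.
King squares — g1: attacked by Pf2; g2: attacked by Ne3; h2: attacked by Nf1.
Legal moves for White: none.
Not in check and no legal moves → stalemate.

stalemate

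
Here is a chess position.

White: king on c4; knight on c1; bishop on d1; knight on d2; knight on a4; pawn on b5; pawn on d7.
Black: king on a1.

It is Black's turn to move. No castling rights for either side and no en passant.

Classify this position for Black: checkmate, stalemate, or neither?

Black to move; black king on a1.
In check: no.
King squares — b1: attacked by Nd2; a2: attacked by Nc1; b2: attacked by Na4.
Legal moves for Black: none.
Not in check and no legal moves → stalemate.

stalemate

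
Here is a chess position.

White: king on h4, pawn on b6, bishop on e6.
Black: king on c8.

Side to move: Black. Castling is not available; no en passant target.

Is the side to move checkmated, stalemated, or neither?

Black to move; black king on c8.
In check: yes, from the white bishop on e6.
King squares — b7: available; c7: attacked by Pb6; d7: attacked by Be6; b8: available; d8: available.
Legal moves for Black: Kd8, Kb8, Kb7.
Black is in check but has 3 legal moves → neither.

neither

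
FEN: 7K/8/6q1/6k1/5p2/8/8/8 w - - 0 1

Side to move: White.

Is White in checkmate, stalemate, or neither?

stalemate

White to move; white king on h8.
In check: no.
King squares — g7: attacked by Qg6; h7: attacked by Qg6; g8: attacked by Qg6.
Legal moves for White: none.
Not in check and no legal moves → stalemate.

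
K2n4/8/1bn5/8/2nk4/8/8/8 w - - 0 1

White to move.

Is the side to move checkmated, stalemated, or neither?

stalemate

White to move; white king on a8.
In check: no.
King squares — a7: attacked by Bb6; b7: attacked by Nd8; b8: attacked by Nc6.
Legal moves for White: none.
Not in check and no legal moves → stalemate.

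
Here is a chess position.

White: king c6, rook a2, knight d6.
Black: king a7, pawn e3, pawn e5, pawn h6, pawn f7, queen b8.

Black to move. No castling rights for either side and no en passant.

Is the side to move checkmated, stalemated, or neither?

Black to move; black king on a7.
In check: yes, from the white rook on a2.
King squares — a6: attacked by Ra2; b6: attacked by Kc6; b7: attacked by Kc6; a8: attacked by Ra2; b8: own queen.
Legal moves for Black: none.
In check with no legal moves → checkmate.

checkmate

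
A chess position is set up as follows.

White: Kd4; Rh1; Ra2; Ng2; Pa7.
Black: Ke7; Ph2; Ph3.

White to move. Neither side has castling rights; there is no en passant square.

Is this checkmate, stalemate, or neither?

White to move; white king on d4.
In check: no.
Legal moves for White include: Ke5, Kd5, Kc5, Ke4, Kc4, Ke3, Kd3, Kc3, Nh4, Nf4, Ne3, Ne1, Ra6, Ra5, Ra4, Ra3, Rf2, Re2+, ... (list truncated; more exist).
White has legal moves and is not in check → neither.

neither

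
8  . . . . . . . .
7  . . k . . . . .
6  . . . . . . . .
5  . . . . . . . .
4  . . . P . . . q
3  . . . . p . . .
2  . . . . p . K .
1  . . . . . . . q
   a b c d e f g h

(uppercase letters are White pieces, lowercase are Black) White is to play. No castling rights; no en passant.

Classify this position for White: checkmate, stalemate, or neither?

checkmate

White to move; white king on g2.
In check: yes, from the black queen on h1.
King squares — f1: attacked by Qh1; g1: attacked by Qh1; h1: attacked by Qh4; f2: attacked by Pe3; h2: attacked by Qh1; f3: attacked by Qh1; g3: attacked by Qh4; h3: attacked by Qh1.
Legal moves for White: none.
In check with no legal moves → checkmate.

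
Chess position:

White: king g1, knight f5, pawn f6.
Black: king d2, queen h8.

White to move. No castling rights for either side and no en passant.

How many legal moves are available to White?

White to move; king on g1.
In check: no.
Legal moves: Ng7, Ne7, Nh6, Nd6, Nh4, Nd4, Ng3, Ne3, Kg2, Kf2, Kf1, f7.
Count: 12.

12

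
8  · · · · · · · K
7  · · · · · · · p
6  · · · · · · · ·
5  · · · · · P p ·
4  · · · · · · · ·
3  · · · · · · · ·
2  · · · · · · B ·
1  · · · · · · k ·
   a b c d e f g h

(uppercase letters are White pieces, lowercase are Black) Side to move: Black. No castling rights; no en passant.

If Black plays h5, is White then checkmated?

no

After h5: white king on h8; in check: no.
White is not in check, so this cannot be checkmate.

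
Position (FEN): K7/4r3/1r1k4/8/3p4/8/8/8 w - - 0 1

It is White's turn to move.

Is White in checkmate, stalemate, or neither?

White to move; white king on a8.
In check: no.
King squares — a7: attacked by Re7; b7: attacked by Rb6; b8: attacked by Rb6.
Legal moves for White: none.
Not in check and no legal moves → stalemate.

stalemate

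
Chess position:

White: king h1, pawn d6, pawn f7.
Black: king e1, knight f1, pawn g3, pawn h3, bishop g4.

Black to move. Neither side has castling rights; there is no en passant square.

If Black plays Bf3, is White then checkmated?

After Bf3: white king on h1; in check: yes, from the black bishop on f3.
White has 1 legal reply: Kg1.
In check but a legal move exists → not checkmate.

no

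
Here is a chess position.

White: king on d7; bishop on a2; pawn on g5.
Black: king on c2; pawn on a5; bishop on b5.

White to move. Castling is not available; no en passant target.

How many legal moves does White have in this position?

6

White to move; king on d7.
In check: yes, from the black bishop on b5.
Legal moves: Kd8, Kc8, Ke7, Kc7, Ke6, Kd6.
Count: 6.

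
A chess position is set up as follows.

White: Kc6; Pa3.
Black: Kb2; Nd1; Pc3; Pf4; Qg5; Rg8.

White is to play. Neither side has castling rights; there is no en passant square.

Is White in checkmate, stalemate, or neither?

neither

White to move; white king on c6.
In check: no.
Legal moves for White: Kd7, Kc7, Kb7, Kd6, Kb6, a4.
White has 6 legal moves and is not in check → neither.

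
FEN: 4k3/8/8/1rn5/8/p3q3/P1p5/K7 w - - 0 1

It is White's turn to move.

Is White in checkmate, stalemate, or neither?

White to move; white king on a1.
In check: no.
King squares — b1: attacked by Pc2; a2: own pawn; b2: attacked by Pa3.
Legal moves for White: none.
Not in check and no legal moves → stalemate.

stalemate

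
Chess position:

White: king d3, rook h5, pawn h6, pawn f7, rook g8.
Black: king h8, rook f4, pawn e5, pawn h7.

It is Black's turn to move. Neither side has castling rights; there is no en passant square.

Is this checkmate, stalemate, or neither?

Black to move; black king on h8.
In check: yes, from the white rook on g8.
King squares — g7: attacked by Ph6; h7: own pawn; g8: attacked by Pf7.
Legal moves for Black: none.
In check with no legal moves → checkmate.

checkmate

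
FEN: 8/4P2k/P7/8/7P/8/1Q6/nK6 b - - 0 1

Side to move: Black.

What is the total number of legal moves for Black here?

5

Black to move; king on h7.
In check: no.
Legal moves: Kg8, Kh6, Kg6, Nb3, Nc2.
Count: 5.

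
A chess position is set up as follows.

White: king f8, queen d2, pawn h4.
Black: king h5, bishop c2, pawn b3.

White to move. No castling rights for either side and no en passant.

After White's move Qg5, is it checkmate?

yes

After Qg5: black king on h5; in check: yes, from the white queen on g5.
King squares — g4: attacked by Qg5; h4: attacked by Qg5; g5: attacked by Ph4; g6: attacked by Qg5; h6: attacked by Qg5.
Black has no legal moves → checkmate.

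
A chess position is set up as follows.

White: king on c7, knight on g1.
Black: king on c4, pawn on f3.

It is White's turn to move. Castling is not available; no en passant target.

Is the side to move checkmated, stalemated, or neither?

White to move; white king on c7.
In check: no.
Legal moves for White: Kd8, Kc8, Kb8, Kd7, Kb7, Kd6, Kc6, Kb6, Nh3, Nxf3, Ne2.
White has 11 legal moves and is not in check → neither.

neither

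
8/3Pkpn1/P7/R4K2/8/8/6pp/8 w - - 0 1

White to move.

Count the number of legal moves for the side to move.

White to move; king on f5.
In check: yes, from the black knight on g7.
Legal moves: Kg5, Ke5, Kg4, Kf4, Ke4.
Count: 5.

5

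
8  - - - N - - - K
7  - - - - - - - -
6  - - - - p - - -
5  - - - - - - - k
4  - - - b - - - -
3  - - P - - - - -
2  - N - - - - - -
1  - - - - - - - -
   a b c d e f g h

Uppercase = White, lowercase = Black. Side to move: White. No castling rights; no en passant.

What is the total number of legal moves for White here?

3

White to move; king on h8.
In check: yes, from the black bishop on d4.
Legal moves: Kg8, Kh7, cxd4.
Count: 3.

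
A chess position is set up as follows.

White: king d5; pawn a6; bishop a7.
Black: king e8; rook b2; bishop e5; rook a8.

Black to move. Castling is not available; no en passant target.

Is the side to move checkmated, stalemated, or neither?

neither

Black to move; black king on e8.
In check: no.
Legal moves for Black include: Kf8, Kd8, Kf7, Ke7, Kd7, Rd8+, Rc8, Rab8, Rxa7, Bh8, Bb8, Bg7, Bc7, Bf6, Bd6, Bf4, Bd4, Bg3, ... (list truncated; more exist).
Black has legal moves and is not in check → neither.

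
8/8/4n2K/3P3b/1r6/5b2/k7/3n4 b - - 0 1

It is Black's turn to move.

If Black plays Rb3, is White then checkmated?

After Rb3: white king on h6; in check: no.
White is not in check, so this cannot be checkmate.

no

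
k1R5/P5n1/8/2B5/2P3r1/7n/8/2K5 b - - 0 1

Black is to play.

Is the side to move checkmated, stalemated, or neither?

neither

Black to move; black king on a8.
In check: yes, from the white rook on c8.
King squares — a7: attacked by Bc5; b7: available; b8: attacked by Pa7.
Legal moves for Black: Kb7.
Black is in check but has 1 legal move → neither.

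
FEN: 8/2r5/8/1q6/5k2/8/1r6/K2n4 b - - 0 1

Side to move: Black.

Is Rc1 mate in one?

After Rc1: white king on a1; in check: yes, from the black rook on c1.
King squares — b1: attacked by Rc1; a2: attacked by Rb2; b2: attacked by Nd1.
White has no legal moves → checkmate.

yes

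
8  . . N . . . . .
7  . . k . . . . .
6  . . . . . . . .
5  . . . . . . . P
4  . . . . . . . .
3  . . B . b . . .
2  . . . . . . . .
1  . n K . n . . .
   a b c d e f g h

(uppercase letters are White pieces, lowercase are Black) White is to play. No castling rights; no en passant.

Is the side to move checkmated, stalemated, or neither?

neither

White to move; white king on c1.
In check: yes, from the black bishop on e3.
King squares — b1: available; d1: available; b2: available; c2: attacked by Ne1; d2: attacked by Nb1.
Legal moves for White: Kb2, Kd1, Kxb1, Bd2.
White is in check but has 4 legal moves → neither.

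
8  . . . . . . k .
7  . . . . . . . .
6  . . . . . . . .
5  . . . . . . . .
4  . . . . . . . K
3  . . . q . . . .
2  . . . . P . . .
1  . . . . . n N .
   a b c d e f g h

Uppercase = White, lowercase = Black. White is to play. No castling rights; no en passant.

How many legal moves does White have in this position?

White to move; king on h4.
In check: no.
Legal moves: Kh5, Kg5, Kg4, Nh3, Nf3, exd3, e3, e4.
Count: 8.

8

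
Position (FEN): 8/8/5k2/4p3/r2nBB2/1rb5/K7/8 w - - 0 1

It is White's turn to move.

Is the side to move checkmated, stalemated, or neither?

checkmate

White to move; white king on a2.
In check: yes, from the black rook on a4.
King squares — a1: attacked by Bc3; b1: attacked by Rb3; b2: attacked by Rb3; a3: attacked by Rb3; b3: attacked by Nd4.
Legal moves for White: none.
In check with no legal moves → checkmate.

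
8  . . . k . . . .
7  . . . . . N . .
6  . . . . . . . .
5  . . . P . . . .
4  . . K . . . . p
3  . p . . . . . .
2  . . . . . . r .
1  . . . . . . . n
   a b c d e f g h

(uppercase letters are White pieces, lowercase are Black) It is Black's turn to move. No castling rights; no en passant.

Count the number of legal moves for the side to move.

5

Black to move; king on d8.
In check: yes, from the white knight on f7.
Legal moves: Ke8, Kc8, Ke7, Kd7, Kc7.
Count: 5.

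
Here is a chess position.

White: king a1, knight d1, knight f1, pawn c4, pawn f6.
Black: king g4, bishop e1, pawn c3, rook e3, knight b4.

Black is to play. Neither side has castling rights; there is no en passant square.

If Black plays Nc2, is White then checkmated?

no

After Nc2: white king on a1; in check: yes, from the black knight on c2.
White has 2 legal replies: Ka2, Kb1.
In check but a legal move exists → not checkmate.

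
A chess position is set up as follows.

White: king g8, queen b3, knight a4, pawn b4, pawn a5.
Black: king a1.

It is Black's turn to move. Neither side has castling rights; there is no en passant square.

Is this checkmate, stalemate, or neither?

stalemate

Black to move; black king on a1.
In check: no.
King squares — b1: attacked by Qb3; a2: attacked by Qb3; b2: attacked by Qb3.
Legal moves for Black: none.
Not in check and no legal moves → stalemate.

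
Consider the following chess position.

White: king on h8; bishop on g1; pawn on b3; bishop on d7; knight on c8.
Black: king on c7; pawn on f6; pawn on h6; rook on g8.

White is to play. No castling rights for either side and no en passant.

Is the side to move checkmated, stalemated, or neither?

neither

White to move; white king on h8.
In check: yes, from the black rook on g8.
Legal moves for White: Kxg8, Kh7.
White is in check but has 2 legal moves → neither.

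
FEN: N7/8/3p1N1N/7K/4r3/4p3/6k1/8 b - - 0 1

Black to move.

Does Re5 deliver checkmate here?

no

After Re5: white king on h5; in check: yes, from the black rook on e5.
White has 4 legal replies: Kg6, Kh4, Kg4, Nf5.
In check but a legal move exists → not checkmate.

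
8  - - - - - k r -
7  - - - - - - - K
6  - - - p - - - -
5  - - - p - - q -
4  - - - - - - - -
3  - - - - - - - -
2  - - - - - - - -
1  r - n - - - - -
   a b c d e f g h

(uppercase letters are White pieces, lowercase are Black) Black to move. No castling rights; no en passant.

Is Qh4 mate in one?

After Qh4: white king on h7; in check: yes, from the black queen on h4.
King squares — g6: attacked by Rg8; h6: attacked by Qh4; g7: attacked by Kf8; g8: attacked by Kf8; h8: attacked by Qh4.
White has no legal moves → checkmate.

yes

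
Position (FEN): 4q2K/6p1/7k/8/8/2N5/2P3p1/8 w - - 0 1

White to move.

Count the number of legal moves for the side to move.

White to move; king on h8.
In check: yes, from the black queen on e8.
Legal moves: none.
Count: 0.

0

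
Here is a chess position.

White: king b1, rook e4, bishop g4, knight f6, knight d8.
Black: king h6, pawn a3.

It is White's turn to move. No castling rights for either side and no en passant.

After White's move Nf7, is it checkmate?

no

After Nf7: black king on h6; in check: yes, from the white knight on f7.
Black has 2 legal replies: Kg7, Kg6.
In check but a legal move exists → not checkmate.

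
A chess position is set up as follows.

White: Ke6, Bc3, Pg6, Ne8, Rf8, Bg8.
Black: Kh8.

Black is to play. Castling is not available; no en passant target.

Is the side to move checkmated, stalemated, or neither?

Black to move; black king on h8.
In check: yes, from the white bishop on c3.
King squares — g7: attacked by Bc3; h7: attacked by Pg6; g8: attacked by Rf8.
Legal moves for Black: none.
In check with no legal moves → checkmate.

checkmate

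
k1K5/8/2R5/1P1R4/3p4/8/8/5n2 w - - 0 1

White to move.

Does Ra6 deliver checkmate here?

yes

After Ra6: black king on a8; in check: yes, from the white rook on a6.
King squares — a7: attacked by Ra6; b7: attacked by Kc8; b8: attacked by Kc8.
Black has no legal moves → checkmate.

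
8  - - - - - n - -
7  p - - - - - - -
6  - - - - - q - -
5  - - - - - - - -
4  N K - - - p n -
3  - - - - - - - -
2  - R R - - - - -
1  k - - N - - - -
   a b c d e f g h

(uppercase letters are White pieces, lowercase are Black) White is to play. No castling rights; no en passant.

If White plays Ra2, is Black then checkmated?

After Ra2: black king on a1; in check: yes, from the white rook on a2.
Black has 1 legal reply: Kb1.
In check but a legal move exists → not checkmate.

no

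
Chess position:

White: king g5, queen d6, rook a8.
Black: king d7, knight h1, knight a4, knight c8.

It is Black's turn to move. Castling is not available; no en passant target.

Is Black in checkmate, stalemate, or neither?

Black to move; black king on d7.
In check: yes, from the white queen on d6.
Legal moves for Black: Ke8, Kxd6, Nxd6.
Black is in check but has 3 legal moves → neither.

neither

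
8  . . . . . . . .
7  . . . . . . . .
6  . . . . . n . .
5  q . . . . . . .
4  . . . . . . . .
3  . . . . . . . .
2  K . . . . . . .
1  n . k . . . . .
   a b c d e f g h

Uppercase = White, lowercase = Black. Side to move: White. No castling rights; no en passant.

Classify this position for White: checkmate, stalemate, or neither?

checkmate

White to move; white king on a2.
In check: yes, from the black queen on a5.
King squares — a1: attacked by Qa5; b1: attacked by Kc1; b2: attacked by Kc1; a3: attacked by Qa5; b3: attacked by Na1.
Legal moves for White: none.
In check with no legal moves → checkmate.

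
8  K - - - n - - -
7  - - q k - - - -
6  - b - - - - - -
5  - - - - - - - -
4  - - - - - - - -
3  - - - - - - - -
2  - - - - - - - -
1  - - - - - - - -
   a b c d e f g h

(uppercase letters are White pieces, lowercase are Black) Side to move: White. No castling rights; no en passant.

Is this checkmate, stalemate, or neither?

stalemate

White to move; white king on a8.
In check: no.
King squares — a7: attacked by Bb6; b7: attacked by Qc7; b8: attacked by Qc7.
Legal moves for White: none.
Not in check and no legal moves → stalemate.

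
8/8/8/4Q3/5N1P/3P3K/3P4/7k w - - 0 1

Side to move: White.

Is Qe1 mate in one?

yes

After Qe1: black king on h1; in check: yes, from the white queen on e1.
King squares — g1: attacked by Qe1; g2: attacked by Kh3; h2: attacked by Kh3.
Black has no legal moves → checkmate.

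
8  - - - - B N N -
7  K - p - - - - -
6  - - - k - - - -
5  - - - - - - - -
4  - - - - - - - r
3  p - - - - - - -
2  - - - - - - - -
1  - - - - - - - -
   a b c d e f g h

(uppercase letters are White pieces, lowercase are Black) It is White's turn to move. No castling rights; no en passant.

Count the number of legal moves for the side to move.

18

White to move; king on a7.
In check: no.
Legal moves: Ne7, Nh6, Nf6, Nh7, Nd7, Ng6, Ne6, Bf7, Bd7, Bg6, Bc6, Bh5, Bb5, Ba4, Kb8, Ka8, Kb7, Ka6.
Count: 18.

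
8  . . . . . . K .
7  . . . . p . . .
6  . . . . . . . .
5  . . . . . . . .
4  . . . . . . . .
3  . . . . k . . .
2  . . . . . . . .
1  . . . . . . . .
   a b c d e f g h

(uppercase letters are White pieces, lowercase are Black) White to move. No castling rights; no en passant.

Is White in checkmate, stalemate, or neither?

White to move; white king on g8.
In check: no.
Legal moves for White: Kh8, Kf8, Kh7, Kg7, Kf7.
White has 5 legal moves and is not in check → neither.

neither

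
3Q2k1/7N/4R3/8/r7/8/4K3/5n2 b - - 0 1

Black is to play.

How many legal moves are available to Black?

Black to move; king on g8.
In check: yes, from the white queen on d8.
Legal moves: Kxh7, Kg7, Kf7.
Count: 3.

3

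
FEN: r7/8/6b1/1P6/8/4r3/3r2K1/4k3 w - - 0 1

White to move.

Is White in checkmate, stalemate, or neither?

neither

White to move; white king on g2.
In check: yes, from the black rook on d2.
Legal moves for White: Kh1, Kg1.
White is in check but has 2 legal moves → neither.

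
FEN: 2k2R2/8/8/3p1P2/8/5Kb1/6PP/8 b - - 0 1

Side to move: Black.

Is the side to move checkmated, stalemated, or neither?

neither

Black to move; black king on c8.
In check: yes, from the white rook on f8.
King squares — b7: available; c7: available; d7: available; b8: attacked by Rf8; d8: attacked by Rf8.
Legal moves for Black: Kd7, Kc7, Kb7.
Black is in check but has 3 legal moves → neither.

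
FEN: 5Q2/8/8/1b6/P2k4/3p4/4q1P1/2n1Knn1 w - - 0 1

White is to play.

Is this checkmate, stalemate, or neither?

White to move; white king on e1.
In check: yes, from the black queen on e2.
King squares — d1: attacked by Qe2; f1: attacked by Qe2; d2: attacked by Nf1; e2: attacked by Nc1; f2: attacked by Qe2.
Legal moves for White: none.
In check with no legal moves → checkmate.

checkmate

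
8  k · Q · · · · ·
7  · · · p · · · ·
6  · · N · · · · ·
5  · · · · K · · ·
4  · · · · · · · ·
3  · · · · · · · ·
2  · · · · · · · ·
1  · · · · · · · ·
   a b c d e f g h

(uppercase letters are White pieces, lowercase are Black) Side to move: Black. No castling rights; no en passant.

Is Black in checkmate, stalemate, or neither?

Black to move; black king on a8.
In check: yes, from the white queen on c8.
King squares — a7: attacked by Nc6; b7: attacked by Qc8; b8: attacked by Nc6.
Legal moves for Black: none.
In check with no legal moves → checkmate.

checkmate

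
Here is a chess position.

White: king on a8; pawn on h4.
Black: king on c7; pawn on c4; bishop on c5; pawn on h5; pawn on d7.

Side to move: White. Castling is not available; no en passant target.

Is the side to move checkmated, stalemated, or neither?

stalemate

White to move; white king on a8.
In check: no.
King squares — a7: attacked by Bc5; b7: attacked by Kc7; b8: attacked by Kc7.
Legal moves for White: none.
Not in check and no legal moves → stalemate.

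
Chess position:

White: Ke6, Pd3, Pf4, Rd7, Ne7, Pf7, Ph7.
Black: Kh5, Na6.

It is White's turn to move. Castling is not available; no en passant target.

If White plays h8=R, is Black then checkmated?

After h8=R: black king on h5; in check: yes, from the white rook on h8.
Black has 1 legal reply: Kg4.
In check but a legal move exists → not checkmate.

no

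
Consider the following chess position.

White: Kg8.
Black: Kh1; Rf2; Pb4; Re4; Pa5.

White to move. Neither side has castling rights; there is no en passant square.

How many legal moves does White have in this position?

3

White to move; king on g8.
In check: no.
Legal moves: Kh8, Kh7, Kg7.
Count: 3.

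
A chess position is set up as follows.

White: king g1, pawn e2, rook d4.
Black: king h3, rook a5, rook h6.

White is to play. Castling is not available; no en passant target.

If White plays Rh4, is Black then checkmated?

no

After Rh4: black king on h3; in check: yes, from the white rook on h4.
Black has 3 legal replies: Kxh4, Kg3, Rxh4.
In check but a legal move exists → not checkmate.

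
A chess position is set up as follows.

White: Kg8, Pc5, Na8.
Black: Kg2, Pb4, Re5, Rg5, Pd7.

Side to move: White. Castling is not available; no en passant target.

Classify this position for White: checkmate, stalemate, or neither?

White to move; white king on g8.
In check: yes, from the black rook on g5.
King squares — f7: available; g7: attacked by Rg5; h7: available; f8: available; h8: available.
Legal moves for White: Kh8, Kf8, Kh7, Kf7.
White is in check but has 4 legal moves → neither.

neither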